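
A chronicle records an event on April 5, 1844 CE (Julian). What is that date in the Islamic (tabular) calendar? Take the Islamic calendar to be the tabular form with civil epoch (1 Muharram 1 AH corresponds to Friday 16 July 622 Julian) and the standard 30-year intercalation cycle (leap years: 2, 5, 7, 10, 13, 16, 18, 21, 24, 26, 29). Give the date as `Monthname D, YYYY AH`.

Rabi' al-Awwal 28, 1260 AH

Julian Day Number of the source date = 2394674.
Converting JDN 2394674 to the tabular Islamic calendar gives 28 Rabi' al-Awwal 1260 AH.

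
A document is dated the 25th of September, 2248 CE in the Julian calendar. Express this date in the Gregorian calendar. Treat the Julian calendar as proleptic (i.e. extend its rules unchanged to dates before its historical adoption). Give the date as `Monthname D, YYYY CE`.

October 10, 2248 CE

The Julian–Gregorian offset here is 15 days (Julian trailing).
25 September 2248 Julian + 15 days → 10 October 2248 Gregorian.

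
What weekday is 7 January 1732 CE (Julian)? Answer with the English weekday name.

Friday

Equivalently 18 January 1732 Gregorian, JDN 2353677.
Since JDN mod 7 = 4 (0 = Monday), the day is Friday.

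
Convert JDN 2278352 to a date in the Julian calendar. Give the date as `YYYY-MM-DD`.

JDN 2278352 is 25 October 1525 in the proleptic Gregorian calendar.
In the Julian calendar that day is 1525-10-15.

1525-10-15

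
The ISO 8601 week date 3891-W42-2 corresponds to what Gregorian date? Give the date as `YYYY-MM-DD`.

3891-10-13

ISO week 1 of 3891 is the week containing the first Thursday of 3891.
Week 42, day 2 (Tuesday) lands on 3891-10-13.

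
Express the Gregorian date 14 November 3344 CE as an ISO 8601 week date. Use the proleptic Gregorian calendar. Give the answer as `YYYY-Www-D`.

The weekday is Saturday (ISO weekday 6).
That Saturday belongs to ISO week 46 of ISO year 3344.

3344-W46-6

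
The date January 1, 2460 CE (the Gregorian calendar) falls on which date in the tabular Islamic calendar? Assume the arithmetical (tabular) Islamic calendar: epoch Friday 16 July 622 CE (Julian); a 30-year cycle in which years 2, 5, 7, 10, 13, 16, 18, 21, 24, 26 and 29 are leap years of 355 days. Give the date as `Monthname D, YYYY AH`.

Dhu al-Qa'dah 7, 1894 AH

Julian Day Number of the source date = 2619557.
Converting JDN 2619557 to the tabular Islamic calendar gives 7 Dhu al-Qa'dah 1894 AH.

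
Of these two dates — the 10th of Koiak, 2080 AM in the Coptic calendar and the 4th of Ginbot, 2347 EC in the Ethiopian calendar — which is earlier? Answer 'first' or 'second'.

second

Converting both to JDN: 2584484 vs 2581340; the smaller is the second.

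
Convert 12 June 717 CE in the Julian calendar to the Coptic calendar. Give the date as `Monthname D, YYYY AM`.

Paoni 18, 433 AM

The source date corresponds to 16 June 717 in the proleptic Gregorian calendar (JDN 1983105).
That day falls on 18 Paoni 433 AM in the Coptic calendar.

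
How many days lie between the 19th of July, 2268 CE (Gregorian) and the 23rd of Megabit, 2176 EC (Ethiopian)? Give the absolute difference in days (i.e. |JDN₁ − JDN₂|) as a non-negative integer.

JDN of the first date = 2549630.
JDN of the second date = 2518842.
|2518842 − 2549630| = 30788.

30788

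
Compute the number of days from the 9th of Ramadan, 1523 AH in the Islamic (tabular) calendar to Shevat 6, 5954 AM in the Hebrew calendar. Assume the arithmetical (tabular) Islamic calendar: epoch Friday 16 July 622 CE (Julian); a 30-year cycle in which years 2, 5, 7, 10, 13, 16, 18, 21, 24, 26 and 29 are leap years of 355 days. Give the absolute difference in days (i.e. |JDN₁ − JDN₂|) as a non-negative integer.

34399

First date → JDN 2488030; second date → JDN 2522429.
The interval is |2488030 − 2522429| = 34399 days.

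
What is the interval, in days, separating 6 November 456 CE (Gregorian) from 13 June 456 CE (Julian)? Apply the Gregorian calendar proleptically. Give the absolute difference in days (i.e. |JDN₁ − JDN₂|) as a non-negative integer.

First date → JDN 1887921; second date → JDN 1887776.
The interval is |1887921 − 1887776| = 145 days.

145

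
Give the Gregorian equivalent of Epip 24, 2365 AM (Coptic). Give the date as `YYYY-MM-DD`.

Julian Day Number of the source date = 2688804.
Converting JDN 2688804 to the Gregorian calendar gives 5 August 2649 CE.

2649-08-05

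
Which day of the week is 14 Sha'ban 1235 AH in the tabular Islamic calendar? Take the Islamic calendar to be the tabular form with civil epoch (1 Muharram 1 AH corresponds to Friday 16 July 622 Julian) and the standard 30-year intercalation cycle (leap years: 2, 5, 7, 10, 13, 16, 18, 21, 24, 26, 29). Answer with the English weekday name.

Saturday

In the Gregorian calendar this is 27 May 1820 (JDN 2385948).
Since JDN mod 7 = 5 (0 = Monday), the day is Saturday.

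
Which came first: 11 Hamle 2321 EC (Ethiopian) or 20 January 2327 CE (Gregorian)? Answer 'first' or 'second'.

First date → JDN 2571911; second date → JDN 2570998.
JDN 2570998 < JDN 2571911, so the second date is earlier.

second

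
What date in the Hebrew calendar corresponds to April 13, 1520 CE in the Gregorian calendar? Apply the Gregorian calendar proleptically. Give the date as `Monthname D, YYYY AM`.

Nisan 15, 5280 AM

Julian Day Number of the source date = 2276331.
Converting JDN 2276331 to the Hebrew calendar gives 15 Nisan 5280 AM.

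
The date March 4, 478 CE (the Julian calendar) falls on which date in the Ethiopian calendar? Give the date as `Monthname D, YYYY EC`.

Julian Day Number of the source date = 1895710.
Converting JDN 1895710 to the Ethiopian calendar gives 8 Megabit 470 EC.

Megabit 8, 470 EC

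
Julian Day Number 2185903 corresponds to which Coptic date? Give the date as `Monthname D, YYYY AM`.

JDN 2185903 is 11 September 1272 in the proleptic Gregorian calendar.
In the Coptic calendar that day is Thout 7, 989 AM.

Thout 7, 989 AM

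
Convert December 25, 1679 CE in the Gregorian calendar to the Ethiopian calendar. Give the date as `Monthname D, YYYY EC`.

Julian Day Number of the source date = 2334661.
Converting JDN 2334661 to the Ethiopian calendar gives 18 Tahsas 1672 EC.

Tahsas 18, 1672 EC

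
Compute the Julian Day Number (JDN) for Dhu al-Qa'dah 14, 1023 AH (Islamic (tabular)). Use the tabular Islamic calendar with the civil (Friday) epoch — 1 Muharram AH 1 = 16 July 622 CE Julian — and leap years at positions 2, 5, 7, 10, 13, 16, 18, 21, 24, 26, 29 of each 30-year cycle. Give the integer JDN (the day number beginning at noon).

In the Gregorian calendar the same day is 16 December 1614.
JDN 2299161 is 15 October 1582 CE (Gregorian); the target day is +11750 days from there, so JDN = 2310911.

2310911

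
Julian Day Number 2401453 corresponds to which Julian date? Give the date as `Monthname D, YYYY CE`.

The Gregorian equivalent of JDN 2401453 is 8 November 1862.
In the Julian calendar that day is October 27, 1862 CE.

October 27, 1862 CE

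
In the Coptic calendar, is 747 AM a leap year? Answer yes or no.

747 mod 4 = 3; in the Coptic calendar a year is leap when year mod 4 = 3, so it is a leap year.

yes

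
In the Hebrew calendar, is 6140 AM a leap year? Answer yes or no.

yes

Hebrew year 6140 is year 3 of its 19-year Metonic cycle; leap years are at positions 3, 6, 8, 11, 14, 17, 19, so it is a leap year (13 months).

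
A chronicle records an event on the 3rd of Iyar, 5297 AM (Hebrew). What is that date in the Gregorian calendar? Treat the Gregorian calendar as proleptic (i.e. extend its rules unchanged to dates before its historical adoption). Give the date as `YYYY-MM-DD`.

Both dates share Julian Day Number 2282551; in the Gregorian calendar that is 24 April 1537 CE.

1537-04-24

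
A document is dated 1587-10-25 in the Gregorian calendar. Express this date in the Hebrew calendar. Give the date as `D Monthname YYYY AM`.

Julian Day Number of the source date = 2300997.
Converting JDN 2300997 to the Hebrew calendar gives 23 Tishrei 5348 AM.

23 Tishrei 5348 AM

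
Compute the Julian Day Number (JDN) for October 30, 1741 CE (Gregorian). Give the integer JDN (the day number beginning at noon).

JDN 2400001 is 17 November 1858 CE (Gregorian), MJD 0; the target day is −42751 days from there, so JDN = 2357250.

2357250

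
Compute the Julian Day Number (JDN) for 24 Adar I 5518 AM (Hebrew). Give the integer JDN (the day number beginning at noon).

2363219

Equivalently 4 March 1758 (Gregorian).
JDN 2299161 is 15 October 1582 CE (Gregorian); the target day is +64058 days from there, so JDN = 2363219.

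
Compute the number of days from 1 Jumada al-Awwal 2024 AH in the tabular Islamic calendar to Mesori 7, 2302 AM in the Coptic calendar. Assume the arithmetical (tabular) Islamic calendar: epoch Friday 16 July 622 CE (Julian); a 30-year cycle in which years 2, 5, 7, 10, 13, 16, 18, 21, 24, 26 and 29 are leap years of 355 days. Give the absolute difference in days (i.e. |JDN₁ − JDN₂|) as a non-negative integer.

364

JDN of the first date = 2665442.
JDN of the second date = 2665806.
|2665806 − 2665442| = 364.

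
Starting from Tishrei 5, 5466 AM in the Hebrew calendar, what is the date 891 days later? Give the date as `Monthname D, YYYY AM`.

Adar 10, 5468 AM

The starting date is JDN 2344064; 2344064 + 891 = 2344955.
JDN 2344955 corresponds to Adar 10, 5468 AM.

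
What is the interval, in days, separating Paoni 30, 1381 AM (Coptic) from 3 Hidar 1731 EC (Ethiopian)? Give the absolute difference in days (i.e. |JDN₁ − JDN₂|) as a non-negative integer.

JDN of the first date = 2329374.
JDN of the second date = 2356165.
|2356165 − 2329374| = 26791.

26791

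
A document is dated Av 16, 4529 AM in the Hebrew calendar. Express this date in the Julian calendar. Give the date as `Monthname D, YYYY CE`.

July 25, 769 CE

The source date corresponds to 29 July 769 in the proleptic Gregorian calendar (JDN 2002141).
That day falls on 25 July 769 CE in the Julian calendar.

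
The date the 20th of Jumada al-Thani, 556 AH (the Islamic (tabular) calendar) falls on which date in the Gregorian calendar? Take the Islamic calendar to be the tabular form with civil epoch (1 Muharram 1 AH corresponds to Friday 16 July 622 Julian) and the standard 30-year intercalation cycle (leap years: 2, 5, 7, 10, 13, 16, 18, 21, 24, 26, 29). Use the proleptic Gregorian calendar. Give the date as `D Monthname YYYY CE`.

Both dates share Julian Day Number 2145280; in the Gregorian calendar that is 23 June 1161 CE.

23 June 1161 CE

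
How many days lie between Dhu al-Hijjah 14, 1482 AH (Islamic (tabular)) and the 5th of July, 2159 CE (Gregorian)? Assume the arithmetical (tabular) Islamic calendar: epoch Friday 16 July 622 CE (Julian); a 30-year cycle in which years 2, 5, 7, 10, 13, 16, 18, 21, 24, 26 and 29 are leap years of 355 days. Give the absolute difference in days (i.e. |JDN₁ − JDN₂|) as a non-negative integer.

36209

JDN of the first date = 2473595.
JDN of the second date = 2509804.
|2509804 − 2473595| = 36209.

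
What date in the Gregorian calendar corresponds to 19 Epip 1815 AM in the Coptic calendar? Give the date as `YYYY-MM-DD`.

Both dates share Julian Day Number 2487911; in the Gregorian calendar that is 26 July 2099 CE.

2099-07-26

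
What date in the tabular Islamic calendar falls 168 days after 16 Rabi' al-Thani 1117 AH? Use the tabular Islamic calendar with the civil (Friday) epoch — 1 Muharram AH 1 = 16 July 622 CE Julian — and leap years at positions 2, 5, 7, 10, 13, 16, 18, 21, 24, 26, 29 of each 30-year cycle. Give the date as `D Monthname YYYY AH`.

7 Shawwal 1117 AH

Counting 168 days forward from JDN 2344017 reaches JDN 2344185, which is 7 Shawwal 1117 AH.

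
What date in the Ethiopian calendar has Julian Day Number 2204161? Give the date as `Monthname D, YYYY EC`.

The proleptic Gregorian equivalent of JDN 2204161 is 8 September 1322.
In the Ethiopian calendar that day is Meskerem 3, 1315 EC.

Meskerem 3, 1315 EC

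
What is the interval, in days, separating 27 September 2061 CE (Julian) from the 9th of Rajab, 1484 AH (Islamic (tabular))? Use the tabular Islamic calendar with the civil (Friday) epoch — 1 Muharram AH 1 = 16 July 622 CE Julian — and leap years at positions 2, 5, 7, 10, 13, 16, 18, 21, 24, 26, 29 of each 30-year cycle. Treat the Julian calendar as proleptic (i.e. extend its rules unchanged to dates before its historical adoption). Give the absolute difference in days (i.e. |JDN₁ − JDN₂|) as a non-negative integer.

JDN of the first date = 2474108.
JDN of the second date = 2474151.
|2474151 − 2474108| = 43.

43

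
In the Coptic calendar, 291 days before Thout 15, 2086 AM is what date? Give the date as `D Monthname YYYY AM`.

29 Hathor 2085 AM

JDN of Thout 15, 2086 AM = 2586590.
2586590 − 291 = 2586299.
JDN 2586299 in the Coptic calendar is 29 Hathor 2085 AM.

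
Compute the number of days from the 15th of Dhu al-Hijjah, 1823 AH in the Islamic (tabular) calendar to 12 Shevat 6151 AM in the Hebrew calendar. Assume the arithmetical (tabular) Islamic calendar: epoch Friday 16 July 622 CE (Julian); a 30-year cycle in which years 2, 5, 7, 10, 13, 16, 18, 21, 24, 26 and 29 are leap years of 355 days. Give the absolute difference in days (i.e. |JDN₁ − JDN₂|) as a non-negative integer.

63

First date → JDN 2594435; second date → JDN 2594372.
The interval is |2594435 − 2594372| = 63 days.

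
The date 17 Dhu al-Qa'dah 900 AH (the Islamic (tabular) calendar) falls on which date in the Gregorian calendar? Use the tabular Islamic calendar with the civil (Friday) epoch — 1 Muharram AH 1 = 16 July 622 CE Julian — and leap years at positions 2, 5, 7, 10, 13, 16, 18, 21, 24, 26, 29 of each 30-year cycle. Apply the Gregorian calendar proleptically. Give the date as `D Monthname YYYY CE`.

Both dates share Julian Day Number 2267327; in the Gregorian calendar that is 18 August 1495 CE.

18 August 1495 CE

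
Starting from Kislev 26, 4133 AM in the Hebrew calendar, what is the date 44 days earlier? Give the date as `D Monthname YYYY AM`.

Counting 44 days back from JDN 1857274 reaches JDN 1857230, which is 12 Cheshvan 4133 AM.

12 Cheshvan 4133 AM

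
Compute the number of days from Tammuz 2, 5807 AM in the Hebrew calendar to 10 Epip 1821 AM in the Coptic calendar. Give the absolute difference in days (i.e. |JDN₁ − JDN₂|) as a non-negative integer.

21206

First date → JDN 2468888; second date → JDN 2490094.
The interval is |2468888 − 2490094| = 21206 days.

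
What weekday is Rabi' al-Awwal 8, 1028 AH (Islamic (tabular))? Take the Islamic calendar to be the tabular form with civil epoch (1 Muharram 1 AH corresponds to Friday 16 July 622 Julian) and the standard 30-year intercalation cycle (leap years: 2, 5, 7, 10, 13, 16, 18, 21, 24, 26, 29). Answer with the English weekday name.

Saturday

This is JDN 2312441 (23 February 1619 Gregorian).
2312441 ≡ 5 (mod 7); counting from Monday = 0 gives Saturday.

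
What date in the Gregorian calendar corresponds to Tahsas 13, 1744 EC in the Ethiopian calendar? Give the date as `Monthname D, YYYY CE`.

Julian Day Number of the source date = 2360954.
Converting JDN 2360954 to the Gregorian calendar gives 21 December 1751 CE.

December 21, 1751 CE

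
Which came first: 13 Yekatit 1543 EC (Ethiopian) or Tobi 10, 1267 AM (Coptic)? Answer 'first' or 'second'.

Converting both to JDN: 2287598 vs 2287565; the smaller is the second.

second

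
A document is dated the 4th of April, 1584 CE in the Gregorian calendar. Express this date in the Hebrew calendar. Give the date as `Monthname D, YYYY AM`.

Julian Day Number of the source date = 2299698.
Converting JDN 2299698 to the Hebrew calendar gives 23 Nisan 5344 AM.

Nisan 23, 5344 AM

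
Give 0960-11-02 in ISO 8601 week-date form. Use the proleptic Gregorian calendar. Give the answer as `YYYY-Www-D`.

0960-W44-7

The weekday is Sunday (ISO weekday 7).
That Sunday belongs to ISO week 44 of ISO year 960.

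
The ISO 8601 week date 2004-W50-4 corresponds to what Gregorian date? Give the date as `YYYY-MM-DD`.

2004-12-09

ISO week 1 of 2004 is the week containing the first Thursday of 2004.
Week 50, day 4 (Thursday) lands on 2004-12-09.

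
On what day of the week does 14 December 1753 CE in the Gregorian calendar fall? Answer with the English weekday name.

JDN 2361678 mod 7 = 4, and JDN 0 was a Monday, so this is a Friday.

Friday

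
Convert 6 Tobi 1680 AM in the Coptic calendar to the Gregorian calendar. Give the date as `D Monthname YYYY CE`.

15 January 1964 CE

Both dates share Julian Day Number 2438410; in the Gregorian calendar that is 15 January 1964 CE.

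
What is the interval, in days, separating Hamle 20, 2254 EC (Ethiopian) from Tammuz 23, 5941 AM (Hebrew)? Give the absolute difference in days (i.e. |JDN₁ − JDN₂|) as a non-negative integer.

First date → JDN 2547448; second date → JDN 2517841.
The interval is |2547448 − 2517841| = 29607 days.

29607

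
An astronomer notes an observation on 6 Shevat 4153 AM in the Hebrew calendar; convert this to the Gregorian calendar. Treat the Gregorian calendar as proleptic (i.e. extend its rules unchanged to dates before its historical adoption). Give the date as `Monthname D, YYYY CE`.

January 5, 393 CE

Both dates share Julian Day Number 1864605; in the Gregorian calendar that is 5 January 393 CE.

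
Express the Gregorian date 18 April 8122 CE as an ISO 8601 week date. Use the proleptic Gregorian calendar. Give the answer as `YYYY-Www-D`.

The weekday is Saturday (ISO weekday 6).
That Saturday belongs to ISO week 16 of ISO year 8122.

8122-W16-6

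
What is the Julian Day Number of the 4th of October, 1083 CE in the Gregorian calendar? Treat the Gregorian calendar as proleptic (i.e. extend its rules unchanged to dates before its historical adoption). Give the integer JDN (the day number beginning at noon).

2116894

JDN 2451545 is 1 January 2000 CE (Gregorian); the target day is −334651 days from there, so JDN = 2116894.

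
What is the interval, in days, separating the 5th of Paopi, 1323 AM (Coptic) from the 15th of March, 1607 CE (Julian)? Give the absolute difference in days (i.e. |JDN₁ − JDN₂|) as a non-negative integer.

164

JDN of the first date = 2307924.
JDN of the second date = 2308088.
|2308088 − 2307924| = 164.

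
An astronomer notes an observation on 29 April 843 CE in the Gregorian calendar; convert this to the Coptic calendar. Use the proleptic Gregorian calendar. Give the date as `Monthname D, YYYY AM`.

Parmouti 30, 559 AM

Julian Day Number of the source date = 2029078.
Converting JDN 2029078 to the Coptic calendar gives 30 Parmouti 559 AM.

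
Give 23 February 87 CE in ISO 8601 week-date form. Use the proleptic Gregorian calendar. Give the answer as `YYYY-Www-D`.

0087-W08-7

The weekday is Sunday (ISO weekday 7).
That Sunday belongs to ISO week 8 of ISO year 87.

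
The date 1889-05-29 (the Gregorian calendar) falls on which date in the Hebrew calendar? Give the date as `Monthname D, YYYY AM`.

Iyar 28, 5649 AM

Julian Day Number of the source date = 2411152.
Converting JDN 2411152 to the Hebrew calendar gives 28 Iyar 5649 AM.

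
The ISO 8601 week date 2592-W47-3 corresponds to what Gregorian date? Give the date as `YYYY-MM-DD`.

ISO week 1 of 2592 is the week containing the first Thursday of 2592.
Week 47, day 3 (Wednesday) lands on 2592-11-21.

2592-11-21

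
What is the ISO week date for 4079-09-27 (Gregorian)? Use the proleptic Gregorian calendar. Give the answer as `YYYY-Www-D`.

4079-W39-3

The weekday is Wednesday (ISO weekday 3).
That Wednesday belongs to ISO week 39 of ISO year 4079.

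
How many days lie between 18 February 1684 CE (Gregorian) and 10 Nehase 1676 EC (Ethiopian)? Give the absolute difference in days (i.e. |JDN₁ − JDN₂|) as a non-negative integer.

First date → JDN 2336177; second date → JDN 2336354.
The interval is |2336177 − 2336354| = 177 days.

177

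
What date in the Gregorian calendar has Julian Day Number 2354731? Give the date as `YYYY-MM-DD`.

JDN 2451545 is 1 Jan 2000; 2354731 is −96814 days from there.

1734-12-07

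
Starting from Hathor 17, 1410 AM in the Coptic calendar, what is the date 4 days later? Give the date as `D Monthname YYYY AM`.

JDN of Hathor 17, 1410 AM = 2339743.
2339743 + 4 = 2339747.
JDN 2339747 in the Coptic calendar is 21 Hathor 1410 AM.

21 Hathor 1410 AM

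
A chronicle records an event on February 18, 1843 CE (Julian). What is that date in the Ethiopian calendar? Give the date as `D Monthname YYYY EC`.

24 Yekatit 1835 EC

Both dates share Julian Day Number 2394262; in the Ethiopian calendar that is 24 Yekatit 1835 EC.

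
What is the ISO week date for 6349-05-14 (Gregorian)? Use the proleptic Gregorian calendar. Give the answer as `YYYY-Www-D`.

6349-W19-6

The weekday is Saturday (ISO weekday 6).
That Saturday belongs to ISO week 19 of ISO year 6349.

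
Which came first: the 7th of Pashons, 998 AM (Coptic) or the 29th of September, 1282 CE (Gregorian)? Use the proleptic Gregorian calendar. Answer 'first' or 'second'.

Converting both to JDN: 2189430 vs 2189573; the smaller is the first.

first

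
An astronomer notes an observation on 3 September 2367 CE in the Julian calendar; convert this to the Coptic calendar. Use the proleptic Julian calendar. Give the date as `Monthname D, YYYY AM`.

Julian Day Number of the source date = 2585850.
Converting JDN 2585850 to the Coptic calendar gives 5 Thout 2084 AM.

Thout 5, 2084 AM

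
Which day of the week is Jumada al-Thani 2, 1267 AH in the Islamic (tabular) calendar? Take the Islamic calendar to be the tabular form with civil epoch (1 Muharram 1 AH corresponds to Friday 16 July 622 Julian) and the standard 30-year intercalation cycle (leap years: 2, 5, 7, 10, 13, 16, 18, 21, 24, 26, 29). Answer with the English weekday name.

Friday

Equivalently 4 April 1851 Gregorian, JDN 2397217.
2397217 ≡ 4 (mod 7); counting from Monday = 0 gives Friday.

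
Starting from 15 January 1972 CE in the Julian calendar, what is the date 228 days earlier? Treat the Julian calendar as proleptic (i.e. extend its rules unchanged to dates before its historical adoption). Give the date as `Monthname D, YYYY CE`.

The starting date is JDN 2441345; 2441345 − 228 = 2441117.
JDN 2441117 corresponds to June 1, 1971 CE.

June 1, 1971 CE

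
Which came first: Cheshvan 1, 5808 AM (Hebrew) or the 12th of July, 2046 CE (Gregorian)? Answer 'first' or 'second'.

second

Converting both to JDN: 2469005 vs 2468539; the smaller is the second.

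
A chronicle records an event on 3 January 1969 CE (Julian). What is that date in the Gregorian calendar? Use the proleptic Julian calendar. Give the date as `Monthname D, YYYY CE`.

January 16, 1969 CE

At this point the Julian calendar is 13 days behind the Gregorian.
3 January 1969 Julian + 13 days → 16 January 1969 Gregorian.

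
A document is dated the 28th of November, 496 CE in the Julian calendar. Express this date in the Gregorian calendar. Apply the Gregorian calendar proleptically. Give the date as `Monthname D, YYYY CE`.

At this point the Julian calendar is 1 day behind the Gregorian.
28 November 496 Julian + 1 day → 29 November 496 Gregorian.

November 29, 496 CE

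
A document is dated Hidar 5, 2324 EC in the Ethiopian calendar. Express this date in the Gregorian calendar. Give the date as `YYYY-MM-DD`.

Both dates share Julian Day Number 2572761; in the Gregorian calendar that is 18 November 2331 CE.

2331-11-18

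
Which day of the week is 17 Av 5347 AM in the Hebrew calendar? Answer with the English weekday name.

Equivalently 21 August 1587 Gregorian, JDN 2300932.
Since JDN mod 7 = 4 (0 = Monday), the day is Friday.

Friday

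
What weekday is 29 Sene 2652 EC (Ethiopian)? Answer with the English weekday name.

Wednesday

Equivalently 11 July 2660 Gregorian, JDN 2692797.
2692797 ≡ 2 (mod 7); counting from Monday = 0 gives Wednesday.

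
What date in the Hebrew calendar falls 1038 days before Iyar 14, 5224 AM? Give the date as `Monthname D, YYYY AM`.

The starting date is JDN 2255896; 2255896 − 1038 = 2254858.
JDN 2254858 corresponds to Tammuz 11, 5221 AM.

Tammuz 11, 5221 AM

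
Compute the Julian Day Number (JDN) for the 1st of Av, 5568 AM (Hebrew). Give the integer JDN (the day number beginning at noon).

2381624

In the Gregorian calendar the same day is 25 July 1808.
JDN 2400001 is 17 November 1858 CE (Gregorian), MJD 0; the target day is −18377 days from there, so JDN = 2381624.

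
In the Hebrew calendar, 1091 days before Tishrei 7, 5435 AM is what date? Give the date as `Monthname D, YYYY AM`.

JDN of Tishrei 7, 5435 AM = 2332756.
2332756 − 1091 = 2331665.
JDN 2331665 in the Hebrew calendar is Cheshvan 8, 5432 AM.

Cheshvan 8, 5432 AM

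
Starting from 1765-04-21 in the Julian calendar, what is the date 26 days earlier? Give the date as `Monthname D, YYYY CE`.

March 26, 1765 CE

Counting 26 days back from JDN 2365835 reaches JDN 2365809, which is March 26, 1765 CE.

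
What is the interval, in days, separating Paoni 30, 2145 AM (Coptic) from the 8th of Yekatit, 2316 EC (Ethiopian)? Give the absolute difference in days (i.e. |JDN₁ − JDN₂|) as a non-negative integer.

38493

JDN of the first date = 2608425.
JDN of the second date = 2569932.
|2569932 − 2608425| = 38493.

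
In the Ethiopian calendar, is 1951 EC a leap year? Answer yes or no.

1951 mod 4 = 3; in the Ethiopian calendar a year is leap when year mod 4 = 3, so it is a leap year.

yes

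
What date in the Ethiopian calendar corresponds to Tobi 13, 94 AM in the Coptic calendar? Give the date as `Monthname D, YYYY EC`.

Tir 13, 370 EC

The source date corresponds to 9 January 378 in the proleptic Gregorian calendar (JDN 1859130).
That day falls on 13 Tir 370 EC in the Ethiopian calendar.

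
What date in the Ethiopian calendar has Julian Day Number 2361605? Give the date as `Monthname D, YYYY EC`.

The Gregorian equivalent of JDN 2361605 is 2 October 1753.
In the Ethiopian calendar that day is Meskerem 24, 1746 EC.

Meskerem 24, 1746 EC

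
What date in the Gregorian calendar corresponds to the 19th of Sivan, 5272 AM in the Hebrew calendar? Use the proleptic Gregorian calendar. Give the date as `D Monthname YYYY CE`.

Julian Day Number of the source date = 2273470.
Converting JDN 2273470 to the Gregorian calendar gives 13 June 1512 CE.

13 June 1512 CE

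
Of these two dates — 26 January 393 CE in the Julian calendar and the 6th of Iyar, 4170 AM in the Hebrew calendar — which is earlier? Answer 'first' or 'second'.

first

The two dates have Julian Day Numbers 1864627 and 1870926 respectively.
Since 1864627 < 1870926, the first date comes first.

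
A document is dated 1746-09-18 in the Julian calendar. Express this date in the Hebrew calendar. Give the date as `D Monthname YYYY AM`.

15 Tishrei 5507 AM

The source date corresponds to 29 September 1746 in the Gregorian calendar (JDN 2359045).
That day falls on 15 Tishrei 5507 AM in the Hebrew calendar.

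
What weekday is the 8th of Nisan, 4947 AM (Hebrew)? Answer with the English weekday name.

This is JDN 2154687 (26 March 1187 Gregorian).
JDN 2154687 mod 7 = 3, and JDN 0 was a Monday, so this is a Thursday.

Thursday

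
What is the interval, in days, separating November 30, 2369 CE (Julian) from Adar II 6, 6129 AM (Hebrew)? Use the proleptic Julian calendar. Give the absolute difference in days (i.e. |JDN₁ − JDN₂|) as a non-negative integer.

JDN of the first date = 2586669.
JDN of the second date = 2586393.
|2586393 − 2586669| = 276.

276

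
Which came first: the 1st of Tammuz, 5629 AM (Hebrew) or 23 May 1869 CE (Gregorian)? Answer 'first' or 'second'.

second

First date → JDN 2403859; second date → JDN 2403841.
JDN 2403841 < JDN 2403859, so the second date is earlier.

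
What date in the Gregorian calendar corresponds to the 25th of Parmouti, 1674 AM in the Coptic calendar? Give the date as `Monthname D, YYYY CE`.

May 3, 1958 CE

Julian Day Number of the source date = 2436327.
Converting JDN 2436327 to the Gregorian calendar gives 3 May 1958 CE.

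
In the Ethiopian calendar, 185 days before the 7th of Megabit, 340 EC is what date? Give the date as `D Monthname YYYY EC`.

The starting date is JDN 1848227; 1848227 − 185 = 1848042.
JDN 1848042 corresponds to 2 Meskerem 340 EC.

2 Meskerem 340 EC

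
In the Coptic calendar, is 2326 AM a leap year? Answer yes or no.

2326 mod 4 = 2; in the Coptic calendar a year is leap when year mod 4 = 3, so it is a common year.

no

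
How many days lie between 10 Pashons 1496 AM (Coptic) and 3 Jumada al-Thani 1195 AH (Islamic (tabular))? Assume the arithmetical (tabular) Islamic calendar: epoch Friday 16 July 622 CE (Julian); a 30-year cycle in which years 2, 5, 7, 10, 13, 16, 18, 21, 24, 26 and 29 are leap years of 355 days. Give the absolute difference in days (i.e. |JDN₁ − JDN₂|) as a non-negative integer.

JDN of the first date = 2371328.
JDN of the second date = 2371704.
|2371704 − 2371328| = 376.

376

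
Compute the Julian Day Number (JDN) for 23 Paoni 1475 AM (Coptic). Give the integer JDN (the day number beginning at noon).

2363700

Equivalently 28 June 1759 (Gregorian).
JDN 2299161 is 15 October 1582 CE (Gregorian); the target day is +64539 days from there, so JDN = 2363700.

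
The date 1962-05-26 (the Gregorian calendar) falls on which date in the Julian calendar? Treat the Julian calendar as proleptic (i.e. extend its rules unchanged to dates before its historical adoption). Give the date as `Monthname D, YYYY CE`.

The Julian–Gregorian offset here is 13 days (Julian trailing).
26 May 1962 Gregorian − 13 days → 13 May 1962 Julian.

May 13, 1962 CE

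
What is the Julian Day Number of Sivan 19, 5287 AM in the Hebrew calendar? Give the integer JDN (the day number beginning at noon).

Equivalently 29 May 1527 (proleptic Gregorian).
JDN 2451545 is 1 January 2000 CE (Gregorian); the target day is −172612 days from there, so JDN = 2278933.

2278933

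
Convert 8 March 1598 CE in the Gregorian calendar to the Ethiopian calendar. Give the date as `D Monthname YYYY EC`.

Julian Day Number of the source date = 2304784.
Converting JDN 2304784 to the Ethiopian calendar gives 2 Megabit 1590 EC.

2 Megabit 1590 EC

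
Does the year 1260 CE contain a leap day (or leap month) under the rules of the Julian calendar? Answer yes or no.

yes

1260 mod 4 = 0, so it is a leap year in the Julian calendar.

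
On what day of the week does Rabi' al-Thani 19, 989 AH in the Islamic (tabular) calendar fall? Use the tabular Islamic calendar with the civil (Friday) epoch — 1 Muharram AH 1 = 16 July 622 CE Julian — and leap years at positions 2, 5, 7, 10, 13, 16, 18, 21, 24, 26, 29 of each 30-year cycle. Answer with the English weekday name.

Equivalently 2 June 1581 Gregorian, JDN 2298661.
JDN 2298661 mod 7 = 1, and JDN 0 was a Monday, so this is a Tuesday.

Tuesday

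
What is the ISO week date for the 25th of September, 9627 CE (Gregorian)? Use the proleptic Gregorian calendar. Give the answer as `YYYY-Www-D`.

9627-W38-6

The weekday is Saturday (ISO weekday 6).
That Saturday belongs to ISO week 38 of ISO year 9627.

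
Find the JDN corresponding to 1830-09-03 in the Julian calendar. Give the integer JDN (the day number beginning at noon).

Equivalently 15 September 1830 (Gregorian).
JDN 2451545 is 1 January 2000 CE (Gregorian); the target day is −61834 days from there, so JDN = 2389711.

2389711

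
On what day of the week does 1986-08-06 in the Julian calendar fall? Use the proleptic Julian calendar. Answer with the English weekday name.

This is JDN 2446662 (19 August 1986 Gregorian).
2446662 ≡ 1 (mod 7); counting from Monday = 0 gives Tuesday.

Tuesday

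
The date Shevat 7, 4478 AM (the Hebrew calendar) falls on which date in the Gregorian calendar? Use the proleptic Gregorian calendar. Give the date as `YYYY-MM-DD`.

Julian Day Number of the source date = 1983321.
Converting JDN 1983321 to the Gregorian calendar gives 18 January 718 CE.

0718-01-18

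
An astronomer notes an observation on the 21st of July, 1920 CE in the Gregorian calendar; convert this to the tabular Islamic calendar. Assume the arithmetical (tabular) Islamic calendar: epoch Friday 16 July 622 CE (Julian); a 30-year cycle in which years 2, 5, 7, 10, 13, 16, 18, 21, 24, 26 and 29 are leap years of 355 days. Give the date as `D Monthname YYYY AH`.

Julian Day Number of the source date = 2422527.
Converting JDN 2422527 to the tabular Islamic calendar gives 5 Dhu al-Qa'dah 1338 AH.

5 Dhu al-Qa'dah 1338 AH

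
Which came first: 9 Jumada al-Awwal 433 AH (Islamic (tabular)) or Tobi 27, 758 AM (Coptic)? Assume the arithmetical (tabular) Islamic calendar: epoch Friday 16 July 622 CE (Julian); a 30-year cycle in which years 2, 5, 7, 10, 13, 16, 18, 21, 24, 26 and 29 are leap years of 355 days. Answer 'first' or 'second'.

First date → JDN 2101652; second date → JDN 2101670.
JDN 2101652 < JDN 2101670, so the first date is earlier.

first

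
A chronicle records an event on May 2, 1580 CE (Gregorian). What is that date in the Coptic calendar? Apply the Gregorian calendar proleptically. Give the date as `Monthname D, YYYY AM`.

Both dates share Julian Day Number 2298265; in the Coptic calendar that is 27 Parmouti 1296 AM.

Parmouti 27, 1296 AM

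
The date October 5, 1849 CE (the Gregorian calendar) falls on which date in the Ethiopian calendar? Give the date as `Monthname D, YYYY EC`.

Julian Day Number of the source date = 2396671.
Converting JDN 2396671 to the Ethiopian calendar gives 26 Meskerem 1842 EC.

Meskerem 26, 1842 EC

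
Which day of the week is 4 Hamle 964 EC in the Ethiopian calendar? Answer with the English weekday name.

This is JDN 2076260 (3 July 972 Gregorian).
2076260 ≡ 4 (mod 7); counting from Monday = 0 gives Friday.

Friday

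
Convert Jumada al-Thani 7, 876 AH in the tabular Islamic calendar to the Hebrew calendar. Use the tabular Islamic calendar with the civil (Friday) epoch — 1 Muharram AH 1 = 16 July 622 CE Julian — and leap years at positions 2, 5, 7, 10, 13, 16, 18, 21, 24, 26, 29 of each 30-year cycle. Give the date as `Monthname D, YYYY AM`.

Kislev 8, 5232 AM

The source date corresponds to 30 November 1471 in the proleptic Gregorian calendar (JDN 2258665).
That day falls on 8 Kislev 5232 AM in the Hebrew calendar.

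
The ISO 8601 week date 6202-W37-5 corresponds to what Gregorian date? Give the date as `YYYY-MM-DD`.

6202-09-17

ISO week 1 of 6202 is the week containing the first Thursday of 6202.
Week 37, day 5 (Friday) lands on 6202-09-17.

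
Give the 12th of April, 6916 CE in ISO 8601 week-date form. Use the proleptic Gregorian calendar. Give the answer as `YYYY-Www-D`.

The weekday is Sunday (ISO weekday 7).
That Sunday belongs to ISO week 15 of ISO year 6916.

6916-W15-7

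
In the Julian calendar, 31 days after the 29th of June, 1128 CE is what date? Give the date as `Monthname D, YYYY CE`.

July 30, 1128 CE

JDN of the 29th of June, 1128 CE = 2133240.
2133240 + 31 = 2133271.
JDN 2133271 in the Julian calendar is July 30, 1128 CE.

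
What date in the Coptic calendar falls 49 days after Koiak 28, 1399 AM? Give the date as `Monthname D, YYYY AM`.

Counting 49 days forward from JDN 2335766 reaches JDN 2335815, which is Meshir 17, 1399 AM.

Meshir 17, 1399 AM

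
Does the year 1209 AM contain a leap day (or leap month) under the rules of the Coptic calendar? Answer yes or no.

no

1209 mod 4 = 1; in the Coptic calendar a year is leap when year mod 4 = 3, so it is a common year.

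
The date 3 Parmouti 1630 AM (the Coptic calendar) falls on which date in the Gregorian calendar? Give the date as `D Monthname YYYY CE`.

11 April 1914 CE

Both dates share Julian Day Number 2420234; in the Gregorian calendar that is 11 April 1914 CE.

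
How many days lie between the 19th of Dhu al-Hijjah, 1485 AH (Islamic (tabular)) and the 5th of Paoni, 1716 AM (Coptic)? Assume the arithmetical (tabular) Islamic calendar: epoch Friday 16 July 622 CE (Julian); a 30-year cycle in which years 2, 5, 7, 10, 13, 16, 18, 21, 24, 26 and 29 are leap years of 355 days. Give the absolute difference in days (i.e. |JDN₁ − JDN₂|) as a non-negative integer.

22955

JDN of the first date = 2474663.
JDN of the second date = 2451708.
|2451708 − 2474663| = 22955.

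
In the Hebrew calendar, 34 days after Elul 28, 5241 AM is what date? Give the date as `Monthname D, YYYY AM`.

Counting 34 days forward from JDN 2262228 reaches JDN 2262262, which is Cheshvan 3, 5242 AM.

Cheshvan 3, 5242 AM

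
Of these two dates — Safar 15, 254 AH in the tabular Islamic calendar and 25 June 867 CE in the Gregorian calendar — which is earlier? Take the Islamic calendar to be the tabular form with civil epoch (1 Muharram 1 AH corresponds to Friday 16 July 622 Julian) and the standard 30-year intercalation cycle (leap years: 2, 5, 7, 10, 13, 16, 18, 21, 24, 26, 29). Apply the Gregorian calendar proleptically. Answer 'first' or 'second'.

second

First date → JDN 2038139; second date → JDN 2037901.
JDN 2037901 < JDN 2038139, so the second date is earlier.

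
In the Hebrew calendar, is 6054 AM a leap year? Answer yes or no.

Hebrew year 6054 is year 12 of its 19-year Metonic cycle; leap years are at positions 3, 6, 8, 11, 14, 17, 19, so it is a common year (12 months).

no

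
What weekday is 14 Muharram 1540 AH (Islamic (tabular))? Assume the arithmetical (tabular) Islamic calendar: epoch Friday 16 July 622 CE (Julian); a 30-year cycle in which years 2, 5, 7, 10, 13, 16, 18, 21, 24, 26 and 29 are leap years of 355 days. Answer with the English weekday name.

In the Gregorian calendar this is 3 October 2115 (JDN 2493823).
Since JDN mod 7 = 3 (0 = Monday), the day is Thursday.

Thursday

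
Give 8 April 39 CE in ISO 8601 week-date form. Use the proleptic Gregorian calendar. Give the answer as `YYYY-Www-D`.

The weekday is Friday (ISO weekday 5).
That Friday belongs to ISO week 14 of ISO year 39.

0039-W14-5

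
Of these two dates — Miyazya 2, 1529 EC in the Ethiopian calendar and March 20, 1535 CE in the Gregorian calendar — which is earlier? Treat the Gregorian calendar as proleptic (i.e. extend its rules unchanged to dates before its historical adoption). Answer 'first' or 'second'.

Converting both to JDN: 2282534 vs 2281785; the smaller is the second.

second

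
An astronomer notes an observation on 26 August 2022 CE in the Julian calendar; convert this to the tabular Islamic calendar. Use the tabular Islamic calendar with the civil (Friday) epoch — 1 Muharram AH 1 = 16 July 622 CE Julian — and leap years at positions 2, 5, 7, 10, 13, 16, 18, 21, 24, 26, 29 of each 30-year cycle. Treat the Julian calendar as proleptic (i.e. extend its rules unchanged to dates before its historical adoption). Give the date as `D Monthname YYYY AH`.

11 Safar 1444 AH

Julian Day Number of the source date = 2459831.
Converting JDN 2459831 to the tabular Islamic calendar gives 11 Safar 1444 AH.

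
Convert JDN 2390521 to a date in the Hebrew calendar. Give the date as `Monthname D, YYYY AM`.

Kislev 11, 5593 AM

JDN 2390521 is 3 December 1832 in the Gregorian calendar.
In the Hebrew calendar that day is Kislev 11, 5593 AM.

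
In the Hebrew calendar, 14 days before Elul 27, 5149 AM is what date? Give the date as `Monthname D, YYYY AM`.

Counting 14 days back from JDN 2228651 reaches JDN 2228637, which is Elul 13, 5149 AM.

Elul 13, 5149 AM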